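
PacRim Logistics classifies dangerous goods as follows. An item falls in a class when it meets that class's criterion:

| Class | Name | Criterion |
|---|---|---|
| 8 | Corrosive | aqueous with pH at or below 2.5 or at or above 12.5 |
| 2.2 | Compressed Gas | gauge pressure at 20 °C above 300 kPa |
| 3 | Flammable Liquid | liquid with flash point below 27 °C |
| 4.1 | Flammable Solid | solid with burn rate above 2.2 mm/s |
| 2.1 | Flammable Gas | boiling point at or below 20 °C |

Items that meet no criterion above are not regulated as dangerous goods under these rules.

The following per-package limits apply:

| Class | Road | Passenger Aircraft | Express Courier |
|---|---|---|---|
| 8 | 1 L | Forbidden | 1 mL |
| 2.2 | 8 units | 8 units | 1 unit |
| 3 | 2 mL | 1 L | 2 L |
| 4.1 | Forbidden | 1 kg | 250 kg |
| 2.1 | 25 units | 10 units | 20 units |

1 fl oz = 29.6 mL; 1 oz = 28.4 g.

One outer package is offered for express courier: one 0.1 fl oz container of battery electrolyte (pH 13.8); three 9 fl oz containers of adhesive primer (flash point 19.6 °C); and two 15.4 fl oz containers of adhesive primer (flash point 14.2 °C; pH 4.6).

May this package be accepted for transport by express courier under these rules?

No

Battery electrolyte: pH 13.8 ≥ 12.5 → Class 8 (Corrosive).
With flash point 19.6 °C (< 27 °C), the adhesive primer falls in Class 3.
Flash point 14.2 °C meets the Class 3 criterion (Flammable Liquid), so the adhesive primer is Class 3.
Class 3 net quantity: (three 9 fl oz containers = 799.2 mL) + (two 15.4 fl oz containers = 911.68 mL) = 1710.88 mL.
That is within the Class 3 express courier limit of 2 L.
Class 8 quantity: one 0.1 fl oz container = 2.96 mL.
2.96 mL exceeds the express courier limit of 1 mL for Class 8.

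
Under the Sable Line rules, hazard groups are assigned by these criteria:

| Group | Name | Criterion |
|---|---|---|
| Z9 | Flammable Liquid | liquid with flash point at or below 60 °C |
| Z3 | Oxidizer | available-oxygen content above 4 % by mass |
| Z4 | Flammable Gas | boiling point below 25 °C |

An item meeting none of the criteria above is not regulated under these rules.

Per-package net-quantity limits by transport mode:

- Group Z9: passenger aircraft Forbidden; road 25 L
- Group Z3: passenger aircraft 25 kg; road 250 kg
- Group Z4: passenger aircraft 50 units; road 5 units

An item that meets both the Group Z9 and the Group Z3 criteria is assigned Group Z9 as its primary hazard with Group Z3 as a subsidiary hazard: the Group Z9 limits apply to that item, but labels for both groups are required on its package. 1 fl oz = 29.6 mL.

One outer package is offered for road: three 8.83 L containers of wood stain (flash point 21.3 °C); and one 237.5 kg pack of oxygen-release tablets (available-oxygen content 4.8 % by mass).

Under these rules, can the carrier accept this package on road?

Wood stain: flash point 21.3 °C ≤ 60 °C → Group Z9 (Flammable Liquid).
With available-oxygen content 4.8 % by mass (> 4 % by mass), the oxygen-release tablets fall in Group Z3.
Group Z9 quantity: three 8.83 L containers = 26.49 L.
26.49 L > 25 L (road limit, Group Z9) — over the limit.
Group Z3 quantity: 237.5 kg.
That is within the Group Z3 road limit of 250 kg.

No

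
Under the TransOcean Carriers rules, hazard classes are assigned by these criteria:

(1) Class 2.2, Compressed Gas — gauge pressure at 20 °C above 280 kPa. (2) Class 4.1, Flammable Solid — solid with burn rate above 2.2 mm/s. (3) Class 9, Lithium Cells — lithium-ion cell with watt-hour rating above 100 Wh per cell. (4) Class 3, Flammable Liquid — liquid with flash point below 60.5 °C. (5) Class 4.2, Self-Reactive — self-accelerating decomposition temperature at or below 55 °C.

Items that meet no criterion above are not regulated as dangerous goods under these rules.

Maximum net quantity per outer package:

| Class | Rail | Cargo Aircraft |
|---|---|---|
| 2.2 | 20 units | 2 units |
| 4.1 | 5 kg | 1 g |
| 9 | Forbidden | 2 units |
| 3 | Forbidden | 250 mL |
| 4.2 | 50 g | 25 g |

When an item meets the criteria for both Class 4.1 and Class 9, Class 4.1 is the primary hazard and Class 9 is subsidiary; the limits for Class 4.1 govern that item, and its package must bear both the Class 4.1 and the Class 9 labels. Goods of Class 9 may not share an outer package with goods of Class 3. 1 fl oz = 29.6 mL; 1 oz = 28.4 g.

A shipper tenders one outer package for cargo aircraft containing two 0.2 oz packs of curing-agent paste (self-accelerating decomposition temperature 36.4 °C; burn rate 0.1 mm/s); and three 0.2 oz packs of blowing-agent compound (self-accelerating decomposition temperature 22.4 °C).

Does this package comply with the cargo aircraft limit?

The curing-agent paste has self-accelerating decomposition temperature 36.4 °C, which is ≤ 55 °C, so it is Class 4.2 (Self-Reactive).
Self-accelerating decomposition temperature 22.4 °C meets the Class 4.2 criterion (Self-Reactive), so the blowing-agent compound is Class 4.2.
Total Class 4.2: (two 0.2 oz packs = 11.36 g) + (three 0.2 oz packs = 17.04 g) = 28.4 g.
28.4 g > 25 g (cargo aircraft limit, Class 4.2) — over the limit.

No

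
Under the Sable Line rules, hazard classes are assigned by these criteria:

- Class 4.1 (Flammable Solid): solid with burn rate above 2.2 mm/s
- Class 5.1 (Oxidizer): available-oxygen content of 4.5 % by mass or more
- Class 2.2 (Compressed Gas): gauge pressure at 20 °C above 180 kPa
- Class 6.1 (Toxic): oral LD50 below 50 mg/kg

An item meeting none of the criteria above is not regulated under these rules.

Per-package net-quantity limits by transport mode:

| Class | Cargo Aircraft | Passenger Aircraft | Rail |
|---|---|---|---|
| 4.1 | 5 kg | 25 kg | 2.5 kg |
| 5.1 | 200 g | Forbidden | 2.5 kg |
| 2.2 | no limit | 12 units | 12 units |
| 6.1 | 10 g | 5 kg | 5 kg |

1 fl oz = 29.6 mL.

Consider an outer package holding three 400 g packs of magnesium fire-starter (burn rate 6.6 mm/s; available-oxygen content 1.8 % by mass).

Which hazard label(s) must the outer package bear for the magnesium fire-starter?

With burn rate 6.6 mm/s (> 2.2 mm/s), the magnesium fire-starter falls in Class 4.1.
Only the Class 4.1 label is required.

Class 4.1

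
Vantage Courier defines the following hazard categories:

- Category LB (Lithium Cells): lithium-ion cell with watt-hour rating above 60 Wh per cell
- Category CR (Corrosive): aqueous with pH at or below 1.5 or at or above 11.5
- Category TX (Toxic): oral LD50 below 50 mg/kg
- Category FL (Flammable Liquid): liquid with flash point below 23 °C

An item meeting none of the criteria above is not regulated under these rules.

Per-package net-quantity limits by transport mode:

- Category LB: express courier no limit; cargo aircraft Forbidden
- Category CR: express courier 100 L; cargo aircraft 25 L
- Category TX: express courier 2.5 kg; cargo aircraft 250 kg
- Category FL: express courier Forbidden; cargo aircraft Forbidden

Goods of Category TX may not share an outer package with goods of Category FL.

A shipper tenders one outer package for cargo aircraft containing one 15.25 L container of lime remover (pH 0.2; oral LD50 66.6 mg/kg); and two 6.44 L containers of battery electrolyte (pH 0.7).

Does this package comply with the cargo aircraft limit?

pH 0.2 meets the Category CR criterion (Corrosive), so the lime remover is Category CR.
pH 0.7 meets the Category CR criterion (Corrosive), so the battery electrolyte is Category CR.
Category CR net quantity: 15.25 L + (two 6.44 L containers = 12.88 L) = 28.13 L.
28.13 L > 25 L (cargo aircraft limit, Category CR) — over the limit.

No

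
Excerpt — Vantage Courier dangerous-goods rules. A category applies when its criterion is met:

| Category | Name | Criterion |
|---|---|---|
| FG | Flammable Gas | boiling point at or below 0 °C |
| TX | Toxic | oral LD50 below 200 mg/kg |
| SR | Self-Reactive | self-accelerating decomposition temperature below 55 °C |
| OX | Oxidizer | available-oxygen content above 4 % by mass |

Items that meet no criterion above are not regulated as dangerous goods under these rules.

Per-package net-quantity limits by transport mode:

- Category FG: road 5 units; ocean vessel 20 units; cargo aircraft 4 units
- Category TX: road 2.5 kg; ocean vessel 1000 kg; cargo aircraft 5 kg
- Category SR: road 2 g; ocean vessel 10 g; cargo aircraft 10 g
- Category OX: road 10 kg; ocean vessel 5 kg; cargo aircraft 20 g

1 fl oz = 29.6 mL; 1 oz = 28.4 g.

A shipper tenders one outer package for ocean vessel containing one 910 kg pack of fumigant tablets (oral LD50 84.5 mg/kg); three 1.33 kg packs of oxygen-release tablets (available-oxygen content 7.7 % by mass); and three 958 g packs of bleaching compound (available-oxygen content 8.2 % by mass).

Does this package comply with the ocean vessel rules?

No

With oral LD50 84.5 mg/kg (< 200 mg/kg), the fumigant tablets fall in Category TX.
With available-oxygen content 7.7 % by mass (> 4 % by mass), the oxygen-release tablets fall in Category OX.
The bleaching compound has available-oxygen content 8.2 % by mass, which is > 4 % by mass, so it is Category OX (Oxidizer).
Total Category OX: (three 1.33 kg packs = 3.99 kg) + (three 958 g packs = 2.874 kg) = 6.864 kg.
6.864 kg exceeds the ocean vessel limit of 5 kg for Category OX.
Category TX quantity: 910 kg.
910 kg is within the ocean vessel limit of 1000 kg for Category TX.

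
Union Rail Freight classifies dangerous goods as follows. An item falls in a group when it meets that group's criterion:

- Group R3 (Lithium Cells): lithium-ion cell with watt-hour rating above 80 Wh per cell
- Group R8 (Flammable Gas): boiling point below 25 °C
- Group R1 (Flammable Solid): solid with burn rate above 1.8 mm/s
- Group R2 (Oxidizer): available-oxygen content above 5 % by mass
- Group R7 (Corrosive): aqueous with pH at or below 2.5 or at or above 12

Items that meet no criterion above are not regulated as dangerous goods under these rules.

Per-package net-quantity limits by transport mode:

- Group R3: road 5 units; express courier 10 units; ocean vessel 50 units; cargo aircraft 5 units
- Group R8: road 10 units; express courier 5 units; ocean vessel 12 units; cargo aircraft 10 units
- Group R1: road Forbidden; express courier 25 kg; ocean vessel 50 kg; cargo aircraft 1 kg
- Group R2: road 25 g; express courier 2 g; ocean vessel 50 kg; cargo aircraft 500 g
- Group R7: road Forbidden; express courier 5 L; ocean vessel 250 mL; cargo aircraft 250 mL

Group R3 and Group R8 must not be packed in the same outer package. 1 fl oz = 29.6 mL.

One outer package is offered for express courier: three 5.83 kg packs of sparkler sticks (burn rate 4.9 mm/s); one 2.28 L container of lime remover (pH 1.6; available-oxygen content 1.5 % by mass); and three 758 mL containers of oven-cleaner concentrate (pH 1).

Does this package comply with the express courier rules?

Yes

Burn rate 4.9 mm/s meets the Group R1 criterion (Flammable Solid), so the sparkler sticks are Group R1.
The lime remover has pH 1.6, which is ≤ 2.5, so it is Group R7 (Corrosive).
Oven-cleaner concentrate: pH 1 ≤ 2.5 → Group R7 (Corrosive).
Group R7 net quantity: 2.28 L + (three 758 mL containers = 2.274 L) = 4.554 L.
4.554 L is within the express courier limit of 5 L for Group R7.
Group R1 quantity: three 5.83 kg packs = 17.49 kg.
17.49 kg ≤ 25 kg (express courier limit, Group R1) — within limit.
The segregation rule (Group R3 with Group R8) does not apply to Group R7 with Group R1.
Every hazard group is within its express courier limit and no segregation rule is violated.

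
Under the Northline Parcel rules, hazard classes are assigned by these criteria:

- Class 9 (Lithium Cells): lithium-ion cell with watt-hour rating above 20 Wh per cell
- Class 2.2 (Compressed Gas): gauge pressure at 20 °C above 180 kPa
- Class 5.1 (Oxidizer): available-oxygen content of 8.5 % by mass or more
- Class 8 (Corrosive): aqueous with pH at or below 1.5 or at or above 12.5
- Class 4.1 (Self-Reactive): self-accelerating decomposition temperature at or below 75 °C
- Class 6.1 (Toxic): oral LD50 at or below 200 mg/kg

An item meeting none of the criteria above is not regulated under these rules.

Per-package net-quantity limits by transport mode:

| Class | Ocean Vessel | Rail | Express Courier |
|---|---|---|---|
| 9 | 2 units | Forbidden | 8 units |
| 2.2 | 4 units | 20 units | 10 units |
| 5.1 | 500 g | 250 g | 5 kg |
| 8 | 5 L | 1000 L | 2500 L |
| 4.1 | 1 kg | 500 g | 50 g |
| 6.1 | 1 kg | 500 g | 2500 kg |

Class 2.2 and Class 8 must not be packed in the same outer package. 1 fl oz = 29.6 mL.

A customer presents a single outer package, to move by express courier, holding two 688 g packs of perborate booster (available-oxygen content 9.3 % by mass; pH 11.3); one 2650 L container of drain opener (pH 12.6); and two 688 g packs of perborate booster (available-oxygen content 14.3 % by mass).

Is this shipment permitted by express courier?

With available-oxygen content 9.3 % by mass (≥ 8.5 % by mass), the perborate booster falls in Class 5.1.
Drain opener: pH 12.6 ≥ 12.5 → Class 8 (Corrosive).
The perborate booster has available-oxygen content 14.3 % by mass, which is ≥ 8.5 % by mass, so it is Class 5.1 (Oxidizer).
Total Class 5.1: (two 688 g packs = 1.376 kg) + (two 688 g packs = 1.376 kg) = 2.752 kg.
2.752 kg is within the express courier limit of 5 kg for Class 5.1.
Class 8 quantity: 2650 L.
2650 L exceeds the express courier limit of 2500 L for Class 8.
The segregation rule (Class 2.2 with Class 8) does not apply to Class 5.1 with Class 8.

No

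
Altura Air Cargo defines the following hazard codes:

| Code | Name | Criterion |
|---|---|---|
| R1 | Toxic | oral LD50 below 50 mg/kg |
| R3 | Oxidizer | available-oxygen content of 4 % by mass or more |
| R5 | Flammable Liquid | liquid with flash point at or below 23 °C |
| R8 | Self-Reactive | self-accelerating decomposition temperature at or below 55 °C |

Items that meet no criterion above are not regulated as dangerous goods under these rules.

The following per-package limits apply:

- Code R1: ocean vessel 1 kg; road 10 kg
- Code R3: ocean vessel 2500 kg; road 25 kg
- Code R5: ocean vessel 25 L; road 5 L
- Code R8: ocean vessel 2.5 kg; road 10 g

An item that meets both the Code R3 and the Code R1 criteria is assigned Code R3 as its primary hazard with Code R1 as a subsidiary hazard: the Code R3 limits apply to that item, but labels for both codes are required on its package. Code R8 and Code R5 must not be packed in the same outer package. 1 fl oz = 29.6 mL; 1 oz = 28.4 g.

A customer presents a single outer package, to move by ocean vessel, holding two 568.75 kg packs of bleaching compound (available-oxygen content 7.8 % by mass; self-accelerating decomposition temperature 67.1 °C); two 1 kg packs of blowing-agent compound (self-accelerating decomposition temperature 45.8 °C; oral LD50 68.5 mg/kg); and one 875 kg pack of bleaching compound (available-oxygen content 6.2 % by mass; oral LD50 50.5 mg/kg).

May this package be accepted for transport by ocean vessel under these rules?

The bleaching compound has available-oxygen content 7.8 % by mass, which is ≥ 4 % by mass, so it is Code R3 (Oxidizer).
The blowing-agent compound has self-accelerating decomposition temperature 45.8 °C, which is ≤ 55 °C, so it is Code R8 (Self-Reactive).
The bleaching compound has available-oxygen content 6.2 % by mass, which is ≥ 4 % by mass, so it is Code R3 (Oxidizer).
Code R8 quantity: two 1 kg packs = 2 kg.
That is within the Code R8 ocean vessel limit of 2.5 kg.
Total Code R3: (two 568.75 kg packs = 1137.5 kg) + 875 kg = 2012.5 kg.
2012.5 kg ≤ 2500 kg (ocean vessel limit, Code R3) — within limit.
The segregation rule (Code R8 with Code R5) does not apply to Code R8 with Code R3.
Every hazard code is within its ocean vessel limit and no segregation rule is violated.

Yes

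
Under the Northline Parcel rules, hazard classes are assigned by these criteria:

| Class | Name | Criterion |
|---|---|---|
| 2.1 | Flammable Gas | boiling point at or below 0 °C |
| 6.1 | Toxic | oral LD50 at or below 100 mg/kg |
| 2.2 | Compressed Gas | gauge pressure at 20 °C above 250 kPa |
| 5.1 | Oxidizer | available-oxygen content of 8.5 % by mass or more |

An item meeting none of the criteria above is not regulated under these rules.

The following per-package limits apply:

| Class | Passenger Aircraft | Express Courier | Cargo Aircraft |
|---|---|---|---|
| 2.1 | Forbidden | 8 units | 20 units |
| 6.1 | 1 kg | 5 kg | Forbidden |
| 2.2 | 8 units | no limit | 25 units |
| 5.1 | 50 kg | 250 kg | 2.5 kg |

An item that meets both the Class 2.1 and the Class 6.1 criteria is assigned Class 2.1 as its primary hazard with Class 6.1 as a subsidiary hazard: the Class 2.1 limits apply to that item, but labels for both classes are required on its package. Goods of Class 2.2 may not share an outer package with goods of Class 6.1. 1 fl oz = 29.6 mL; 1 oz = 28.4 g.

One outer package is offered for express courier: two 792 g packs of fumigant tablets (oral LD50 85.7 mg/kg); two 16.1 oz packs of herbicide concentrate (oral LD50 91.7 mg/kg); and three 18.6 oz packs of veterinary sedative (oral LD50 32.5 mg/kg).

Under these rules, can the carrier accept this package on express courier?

Yes

Fumigant tablets: oral LD50 85.7 mg/kg ≤ 100 mg/kg → Class 6.1 (Toxic).
Oral LD50 91.7 mg/kg meets the Class 6.1 criterion (Toxic), so the herbicide concentrate is Class 6.1.
Veterinary sedative: oral LD50 32.5 mg/kg ≤ 100 mg/kg → Class 6.1 (Toxic).
Total Class 6.1: (two 792 g packs = 1.584 kg) + (two 16.1 oz packs = 914.48 g) + (three 18.6 oz packs = 1584.72 g) = 4083.2 g.
4083.2 g is within the express courier limit of 5 kg for Class 6.1.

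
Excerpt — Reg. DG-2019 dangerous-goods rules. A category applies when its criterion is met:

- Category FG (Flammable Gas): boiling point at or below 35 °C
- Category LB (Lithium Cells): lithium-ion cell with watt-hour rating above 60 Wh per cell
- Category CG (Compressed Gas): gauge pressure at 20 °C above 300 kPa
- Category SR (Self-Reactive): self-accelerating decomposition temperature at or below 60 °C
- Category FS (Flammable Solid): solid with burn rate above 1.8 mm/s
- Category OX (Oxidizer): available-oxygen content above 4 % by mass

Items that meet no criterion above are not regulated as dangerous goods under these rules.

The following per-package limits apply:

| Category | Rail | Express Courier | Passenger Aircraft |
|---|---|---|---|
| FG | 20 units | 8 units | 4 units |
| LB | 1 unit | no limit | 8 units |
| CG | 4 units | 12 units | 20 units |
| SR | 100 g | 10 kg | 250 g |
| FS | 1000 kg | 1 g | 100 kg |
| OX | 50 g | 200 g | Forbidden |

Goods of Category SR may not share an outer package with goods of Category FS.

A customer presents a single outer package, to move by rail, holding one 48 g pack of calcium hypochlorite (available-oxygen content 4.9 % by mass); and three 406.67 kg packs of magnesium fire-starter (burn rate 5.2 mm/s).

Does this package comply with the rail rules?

The calcium hypochlorite has available-oxygen content 4.9 % by mass, which is > 4 % by mass, so it is Category OX (Oxidizer).
Magnesium fire-starter: burn rate 5.2 mm/s > 1.8 mm/s → Category FS (Flammable Solid).
Category FS quantity: three 406.67 kg packs = 1220.01 kg.
1220.01 kg exceeds the rail limit of 1000 kg for Category FS.
Category OX quantity: 48 g.
48 g ≤ 50 g (rail limit, Category OX) — within limit.
The segregation rule (Category SR with Category FS) does not apply to Category FS with Category OX.

No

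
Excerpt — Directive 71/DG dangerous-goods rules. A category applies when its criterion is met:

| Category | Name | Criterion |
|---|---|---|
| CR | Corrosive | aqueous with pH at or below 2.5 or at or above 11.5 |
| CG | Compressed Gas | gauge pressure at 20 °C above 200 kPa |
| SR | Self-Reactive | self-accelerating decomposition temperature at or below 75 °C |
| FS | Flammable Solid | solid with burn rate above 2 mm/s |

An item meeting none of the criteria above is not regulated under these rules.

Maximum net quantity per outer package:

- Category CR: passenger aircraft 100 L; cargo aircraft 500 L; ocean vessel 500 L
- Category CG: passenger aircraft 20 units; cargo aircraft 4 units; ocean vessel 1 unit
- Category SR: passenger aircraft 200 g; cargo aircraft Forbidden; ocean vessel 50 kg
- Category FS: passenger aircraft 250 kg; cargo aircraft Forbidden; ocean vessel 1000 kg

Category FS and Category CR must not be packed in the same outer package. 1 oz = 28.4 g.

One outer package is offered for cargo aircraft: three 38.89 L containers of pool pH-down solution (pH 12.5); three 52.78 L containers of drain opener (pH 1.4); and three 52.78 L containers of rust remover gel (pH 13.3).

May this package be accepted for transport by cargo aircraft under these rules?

The pool pH-down solution has pH 12.5, which is ≥ 11.5, so it is Category CR (Corrosive).
pH 1.4 meets the Category CR criterion (Corrosive), so the drain opener is Category CR.
pH 13.3 meets the Category CR criterion (Corrosive), so the rust remover gel is Category CR.
Total Category CR: (three 38.89 L containers = 116.67 L) + (three 52.78 L containers = 158.34 L) + (three 52.78 L containers = 158.34 L) = 433.35 L.
433.35 L is within the cargo aircraft limit of 500 L for Category CR.

Yes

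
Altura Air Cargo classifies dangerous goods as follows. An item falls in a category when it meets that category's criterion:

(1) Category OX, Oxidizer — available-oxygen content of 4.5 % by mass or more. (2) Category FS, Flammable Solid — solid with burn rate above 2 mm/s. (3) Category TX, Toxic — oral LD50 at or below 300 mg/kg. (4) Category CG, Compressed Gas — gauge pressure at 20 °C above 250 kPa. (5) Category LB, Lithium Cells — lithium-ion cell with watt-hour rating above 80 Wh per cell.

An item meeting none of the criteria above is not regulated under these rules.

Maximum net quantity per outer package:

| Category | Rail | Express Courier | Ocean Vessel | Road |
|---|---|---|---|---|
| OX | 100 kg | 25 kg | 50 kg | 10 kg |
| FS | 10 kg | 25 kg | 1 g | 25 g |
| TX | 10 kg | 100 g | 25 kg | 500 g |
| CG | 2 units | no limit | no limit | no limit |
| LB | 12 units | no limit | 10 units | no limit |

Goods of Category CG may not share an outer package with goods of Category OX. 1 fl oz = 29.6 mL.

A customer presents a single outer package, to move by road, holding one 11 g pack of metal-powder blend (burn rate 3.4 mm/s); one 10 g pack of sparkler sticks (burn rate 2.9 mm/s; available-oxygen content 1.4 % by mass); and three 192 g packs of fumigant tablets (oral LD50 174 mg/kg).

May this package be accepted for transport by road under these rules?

No

Metal-powder blend: burn rate 3.4 mm/s > 2 mm/s → Category FS (Flammable Solid).
Sparkler sticks: burn rate 2.9 mm/s > 2 mm/s → Category FS (Flammable Solid).
Fumigant tablets: oral LD50 174 mg/kg ≤ 300 mg/kg → Category TX (Toxic).
Category FS net quantity: 11 g + 10 g = 21 g.
21 g is within the road limit of 25 g for Category FS.
Category TX quantity: three 192 g packs = 576 g.
576 g > 500 g (road limit, Category TX) — over the limit.
The segregation rule (Category CG with Category OX) does not apply to Category FS with Category TX.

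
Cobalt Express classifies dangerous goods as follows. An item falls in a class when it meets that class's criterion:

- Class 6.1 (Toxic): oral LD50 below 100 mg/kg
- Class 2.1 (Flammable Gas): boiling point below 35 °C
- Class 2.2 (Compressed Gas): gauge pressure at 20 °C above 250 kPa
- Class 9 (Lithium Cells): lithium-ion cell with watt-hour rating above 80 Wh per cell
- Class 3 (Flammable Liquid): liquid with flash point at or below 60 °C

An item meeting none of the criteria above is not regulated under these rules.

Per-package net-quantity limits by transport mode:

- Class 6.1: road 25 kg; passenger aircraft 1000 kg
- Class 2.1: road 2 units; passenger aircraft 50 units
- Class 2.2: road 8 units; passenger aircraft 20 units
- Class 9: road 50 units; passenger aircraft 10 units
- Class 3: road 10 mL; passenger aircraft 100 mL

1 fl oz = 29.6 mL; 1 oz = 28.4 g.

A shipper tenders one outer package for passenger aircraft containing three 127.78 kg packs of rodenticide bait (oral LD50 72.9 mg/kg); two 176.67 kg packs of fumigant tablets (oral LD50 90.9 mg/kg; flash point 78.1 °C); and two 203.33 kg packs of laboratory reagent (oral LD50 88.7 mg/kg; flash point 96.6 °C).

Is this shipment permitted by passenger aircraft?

Oral LD50 72.9 mg/kg meets the Class 6.1 criterion (Toxic), so the rodenticide bait is Class 6.1.
With oral LD50 90.9 mg/kg (< 100 mg/kg), the fumigant tablets fall in Class 6.1.
The laboratory reagent has oral LD50 88.7 mg/kg, which is < 100 mg/kg, so it is Class 6.1 (Toxic).
Total Class 6.1: (three 127.78 kg packs = 383.34 kg) + (two 176.67 kg packs = 353.34 kg) + (two 203.33 kg packs = 406.66 kg) = 1143.34 kg.
1143.34 kg > 1000 kg (passenger aircraft limit, Class 6.1) — over the limit.

No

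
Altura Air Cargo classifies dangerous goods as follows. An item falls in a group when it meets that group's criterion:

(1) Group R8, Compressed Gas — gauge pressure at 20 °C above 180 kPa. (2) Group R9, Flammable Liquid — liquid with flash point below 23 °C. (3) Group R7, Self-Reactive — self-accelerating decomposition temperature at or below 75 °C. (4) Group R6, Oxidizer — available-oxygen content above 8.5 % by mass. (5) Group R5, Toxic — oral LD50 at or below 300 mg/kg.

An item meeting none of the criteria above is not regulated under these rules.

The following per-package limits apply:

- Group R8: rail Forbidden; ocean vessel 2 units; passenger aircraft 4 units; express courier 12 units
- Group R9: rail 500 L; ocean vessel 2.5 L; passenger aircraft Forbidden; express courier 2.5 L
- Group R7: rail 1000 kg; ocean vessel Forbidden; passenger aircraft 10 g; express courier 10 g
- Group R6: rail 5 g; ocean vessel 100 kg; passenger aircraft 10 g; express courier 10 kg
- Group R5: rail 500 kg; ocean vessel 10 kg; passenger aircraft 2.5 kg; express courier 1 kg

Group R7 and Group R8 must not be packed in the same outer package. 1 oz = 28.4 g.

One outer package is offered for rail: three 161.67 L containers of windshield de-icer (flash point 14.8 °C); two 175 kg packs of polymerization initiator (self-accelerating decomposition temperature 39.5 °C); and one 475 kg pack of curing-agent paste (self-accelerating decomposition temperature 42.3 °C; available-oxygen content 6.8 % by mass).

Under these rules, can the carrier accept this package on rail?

Yes

Windshield de-icer: flash point 14.8 °C < 23 °C → Group R9 (Flammable Liquid).
The polymerization initiator has self-accelerating decomposition temperature 39.5 °C, which is ≤ 75 °C, so it is Group R7 (Self-Reactive).
Self-accelerating decomposition temperature 42.3 °C meets the Group R7 criterion (Self-Reactive), so the curing-agent paste is Group R7.
Group R7 net quantity: (two 175 kg packs = 350 kg) + 475 kg = 825 kg.
That is within the Group R7 rail limit of 1000 kg.
Group R9 quantity: three 161.67 L containers = 485.01 L.
485.01 L is within the rail limit of 500 L for Group R9.
The segregation rule (Group R7 with Group R8) does not apply to Group R7 with Group R9.
Every hazard group is within its rail limit and no segregation rule is violated.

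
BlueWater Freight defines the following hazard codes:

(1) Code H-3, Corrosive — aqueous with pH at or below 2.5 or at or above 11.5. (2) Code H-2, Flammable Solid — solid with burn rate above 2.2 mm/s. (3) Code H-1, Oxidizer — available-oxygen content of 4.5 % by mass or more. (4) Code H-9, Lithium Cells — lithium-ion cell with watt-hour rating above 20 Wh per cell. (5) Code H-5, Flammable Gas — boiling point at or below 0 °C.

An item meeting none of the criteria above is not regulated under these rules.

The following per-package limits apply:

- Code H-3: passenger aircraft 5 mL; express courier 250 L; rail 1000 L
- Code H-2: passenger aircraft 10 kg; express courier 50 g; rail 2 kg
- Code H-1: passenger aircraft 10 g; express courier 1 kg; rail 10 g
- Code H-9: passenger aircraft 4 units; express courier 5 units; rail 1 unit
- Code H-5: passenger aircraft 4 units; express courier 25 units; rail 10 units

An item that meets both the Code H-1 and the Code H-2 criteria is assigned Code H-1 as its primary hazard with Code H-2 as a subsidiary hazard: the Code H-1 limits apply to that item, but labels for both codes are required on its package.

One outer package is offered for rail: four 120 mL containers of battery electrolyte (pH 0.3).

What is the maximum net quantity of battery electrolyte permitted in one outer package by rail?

The battery electrolyte has pH 0.3, which is ≤ 2.5, so it is Code H-3 (Corrosive).
The rail limit for Code H-3 is 1000 L.

1000 L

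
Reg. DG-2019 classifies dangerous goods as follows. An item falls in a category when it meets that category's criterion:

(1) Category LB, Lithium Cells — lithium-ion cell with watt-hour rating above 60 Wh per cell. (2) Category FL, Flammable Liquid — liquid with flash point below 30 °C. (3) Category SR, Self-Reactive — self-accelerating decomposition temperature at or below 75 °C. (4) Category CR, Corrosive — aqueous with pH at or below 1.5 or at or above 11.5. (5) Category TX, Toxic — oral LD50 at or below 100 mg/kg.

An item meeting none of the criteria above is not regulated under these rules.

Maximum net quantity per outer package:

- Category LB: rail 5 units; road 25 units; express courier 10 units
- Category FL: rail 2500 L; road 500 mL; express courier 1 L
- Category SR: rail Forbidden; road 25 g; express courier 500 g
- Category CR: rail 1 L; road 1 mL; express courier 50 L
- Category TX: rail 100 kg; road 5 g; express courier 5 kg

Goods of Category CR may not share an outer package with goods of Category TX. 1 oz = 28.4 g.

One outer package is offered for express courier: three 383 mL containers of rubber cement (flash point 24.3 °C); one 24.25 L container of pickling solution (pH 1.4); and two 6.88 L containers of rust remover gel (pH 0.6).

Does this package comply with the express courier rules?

Flash point 24.3 °C meets the Category FL criterion (Flammable Liquid), so the rubber cement is Category FL.
pH 1.4 meets the Category CR criterion (Corrosive), so the pickling solution is Category CR.
With pH 0.6 (≤ 1.5), the rust remover gel falls in Category CR.
Total Category CR: 24.25 L + (two 6.88 L containers = 13.76 L) = 38.01 L.
38.01 L ≤ 50 L (express courier limit, Category CR) — within limit.
Category FL quantity: three 383 mL containers = 1.149 L.
1.149 L exceeds the express courier limit of 1 L for Category FL.
The segregation rule (Category CR with Category TX) does not apply to Category CR with Category FL.

No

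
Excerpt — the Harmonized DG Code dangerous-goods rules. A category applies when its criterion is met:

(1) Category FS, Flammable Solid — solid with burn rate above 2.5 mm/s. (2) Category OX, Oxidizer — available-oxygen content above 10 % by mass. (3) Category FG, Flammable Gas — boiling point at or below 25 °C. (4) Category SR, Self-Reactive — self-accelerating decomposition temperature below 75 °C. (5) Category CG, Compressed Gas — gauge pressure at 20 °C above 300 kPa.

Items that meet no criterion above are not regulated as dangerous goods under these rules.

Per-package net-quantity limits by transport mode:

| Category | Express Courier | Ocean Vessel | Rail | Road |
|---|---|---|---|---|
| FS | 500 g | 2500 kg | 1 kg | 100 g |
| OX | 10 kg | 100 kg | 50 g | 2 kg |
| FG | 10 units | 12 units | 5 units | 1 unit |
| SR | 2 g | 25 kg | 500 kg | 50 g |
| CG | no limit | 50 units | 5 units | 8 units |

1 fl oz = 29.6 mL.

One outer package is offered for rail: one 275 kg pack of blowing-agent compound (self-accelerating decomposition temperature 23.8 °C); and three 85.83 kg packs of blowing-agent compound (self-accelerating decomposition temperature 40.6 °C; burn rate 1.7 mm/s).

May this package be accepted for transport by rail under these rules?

Blowing-agent compound: self-accelerating decomposition temperature 23.8 °C < 75 °C → Category SR (Self-Reactive).
Self-accelerating decomposition temperature 40.6 °C meets the Category SR criterion (Self-Reactive), so the blowing-agent compound is Category SR.
Total Category SR: 275 kg + (three 85.83 kg packs = 257.49 kg) = 532.49 kg.
532.49 kg exceeds the rail limit of 500 kg for Category SR.

No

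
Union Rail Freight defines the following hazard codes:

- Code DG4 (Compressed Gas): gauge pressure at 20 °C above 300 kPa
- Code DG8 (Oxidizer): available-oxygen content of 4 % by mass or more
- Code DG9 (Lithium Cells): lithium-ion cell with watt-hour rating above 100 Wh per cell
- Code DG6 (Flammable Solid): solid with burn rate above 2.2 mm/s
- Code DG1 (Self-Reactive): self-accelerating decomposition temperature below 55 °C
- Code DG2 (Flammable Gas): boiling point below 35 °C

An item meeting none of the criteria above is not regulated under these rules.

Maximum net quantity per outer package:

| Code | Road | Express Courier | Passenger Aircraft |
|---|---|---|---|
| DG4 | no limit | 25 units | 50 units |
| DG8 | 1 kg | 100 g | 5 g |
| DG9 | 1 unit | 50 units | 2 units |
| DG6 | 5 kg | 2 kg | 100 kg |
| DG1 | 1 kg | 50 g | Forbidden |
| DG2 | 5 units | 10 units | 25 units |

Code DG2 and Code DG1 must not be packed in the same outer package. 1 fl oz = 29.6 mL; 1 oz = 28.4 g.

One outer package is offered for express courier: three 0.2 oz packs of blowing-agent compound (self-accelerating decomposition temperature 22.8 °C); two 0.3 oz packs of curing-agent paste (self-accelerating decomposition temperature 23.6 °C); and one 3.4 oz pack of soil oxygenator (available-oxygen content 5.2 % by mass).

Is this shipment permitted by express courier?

The blowing-agent compound has self-accelerating decomposition temperature 22.8 °C, which is < 55 °C, so it is Code DG1 (Self-Reactive).
The curing-agent paste has self-accelerating decomposition temperature 23.6 °C, which is < 55 °C, so it is Code DG1 (Self-Reactive).
Soil oxygenator: available-oxygen content 5.2 % by mass ≥ 4 % by mass → Code DG8 (Oxidizer).
Total Code DG1: (three 0.2 oz packs = 17.04 g) + (two 0.3 oz packs = 17.04 g) = 34.08 g.
That is within the Code DG1 express courier limit of 50 g.
Code DG8 quantity: one 3.4 oz pack = 96.56 g.
96.56 g ≤ 100 g (express courier limit, Code DG8) — within limit.
The segregation rule (Code DG2 with Code DG1) does not apply to Code DG1 with Code DG8.
Every hazard code is within its express courier limit and no segregation rule is violated.

Yes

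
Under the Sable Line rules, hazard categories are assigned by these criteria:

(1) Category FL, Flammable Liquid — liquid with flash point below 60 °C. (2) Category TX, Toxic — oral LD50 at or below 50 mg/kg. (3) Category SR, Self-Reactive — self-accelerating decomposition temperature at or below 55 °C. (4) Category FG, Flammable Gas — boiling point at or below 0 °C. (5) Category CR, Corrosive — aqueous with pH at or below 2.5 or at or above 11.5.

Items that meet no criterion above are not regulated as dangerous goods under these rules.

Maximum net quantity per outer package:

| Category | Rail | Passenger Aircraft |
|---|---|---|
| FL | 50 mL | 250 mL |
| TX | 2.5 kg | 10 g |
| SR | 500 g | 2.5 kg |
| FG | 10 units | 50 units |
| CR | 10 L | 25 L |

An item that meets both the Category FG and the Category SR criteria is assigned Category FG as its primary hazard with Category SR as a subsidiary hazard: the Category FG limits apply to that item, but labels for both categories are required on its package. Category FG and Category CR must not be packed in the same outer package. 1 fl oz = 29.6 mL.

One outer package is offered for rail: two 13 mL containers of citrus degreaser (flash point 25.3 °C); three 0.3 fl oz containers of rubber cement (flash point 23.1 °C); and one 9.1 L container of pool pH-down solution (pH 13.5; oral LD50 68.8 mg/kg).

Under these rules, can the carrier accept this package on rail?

No

With flash point 25.3 °C (< 60 °C), the citrus degreaser falls in Category FL.
The rubber cement has flash point 23.1 °C, which is < 60 °C, so it is Category FL (Flammable Liquid).
pH 13.5 meets the Category CR criterion (Corrosive), so the pool pH-down solution is Category CR.
Category FL net quantity: (two 13 mL containers = 26 mL) + (three 0.3 fl oz containers = 26.64 mL) = 52.64 mL.
That exceeds the Category FL rail limit of 50 mL.
Category CR quantity: 9.1 L.
9.1 L ≤ 10 L (rail limit, Category CR) — within limit.
The segregation rule (Category FG with Category CR) does not apply to Category FL with Category CR.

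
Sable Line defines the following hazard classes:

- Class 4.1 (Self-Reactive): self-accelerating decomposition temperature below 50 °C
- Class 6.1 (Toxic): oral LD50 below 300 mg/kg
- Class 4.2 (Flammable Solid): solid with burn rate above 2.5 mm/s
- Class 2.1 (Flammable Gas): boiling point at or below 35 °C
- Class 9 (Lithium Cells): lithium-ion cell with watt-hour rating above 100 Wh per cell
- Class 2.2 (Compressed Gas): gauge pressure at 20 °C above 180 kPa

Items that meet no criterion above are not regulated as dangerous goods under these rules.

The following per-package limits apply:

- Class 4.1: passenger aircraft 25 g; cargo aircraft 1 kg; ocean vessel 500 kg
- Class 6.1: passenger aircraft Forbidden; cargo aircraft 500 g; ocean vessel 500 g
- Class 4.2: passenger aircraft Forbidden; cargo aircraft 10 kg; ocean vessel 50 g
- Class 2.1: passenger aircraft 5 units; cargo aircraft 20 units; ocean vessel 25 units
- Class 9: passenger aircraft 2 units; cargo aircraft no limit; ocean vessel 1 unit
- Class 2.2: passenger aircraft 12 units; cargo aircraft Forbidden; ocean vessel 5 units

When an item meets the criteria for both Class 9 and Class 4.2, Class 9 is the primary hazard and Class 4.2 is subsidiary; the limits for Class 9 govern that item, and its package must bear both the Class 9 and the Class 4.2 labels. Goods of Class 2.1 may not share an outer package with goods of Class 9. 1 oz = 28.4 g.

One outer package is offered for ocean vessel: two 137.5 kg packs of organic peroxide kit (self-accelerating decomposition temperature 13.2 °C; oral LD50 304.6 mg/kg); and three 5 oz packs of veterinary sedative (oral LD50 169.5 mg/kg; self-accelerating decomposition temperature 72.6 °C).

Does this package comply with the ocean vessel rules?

Self-accelerating decomposition temperature 13.2 °C meets the Class 4.1 criterion (Self-Reactive), so the organic peroxide kit is Class 4.1.
The veterinary sedative has oral LD50 169.5 mg/kg, which is < 300 mg/kg, so it is Class 6.1 (Toxic).
Class 4.1 quantity: two 137.5 kg packs = 275 kg.
275 kg ≤ 500 kg (ocean vessel limit, Class 4.1) — within limit.
Class 6.1 quantity: three 5 oz packs = 426 g.
426 g ≤ 500 g (ocean vessel limit, Class 6.1) — within limit.
The segregation rule (Class 2.1 with Class 9) does not apply to Class 4.1 with Class 6.1.
Every hazard class is within its ocean vessel limit and no segregation rule is violated.

Yes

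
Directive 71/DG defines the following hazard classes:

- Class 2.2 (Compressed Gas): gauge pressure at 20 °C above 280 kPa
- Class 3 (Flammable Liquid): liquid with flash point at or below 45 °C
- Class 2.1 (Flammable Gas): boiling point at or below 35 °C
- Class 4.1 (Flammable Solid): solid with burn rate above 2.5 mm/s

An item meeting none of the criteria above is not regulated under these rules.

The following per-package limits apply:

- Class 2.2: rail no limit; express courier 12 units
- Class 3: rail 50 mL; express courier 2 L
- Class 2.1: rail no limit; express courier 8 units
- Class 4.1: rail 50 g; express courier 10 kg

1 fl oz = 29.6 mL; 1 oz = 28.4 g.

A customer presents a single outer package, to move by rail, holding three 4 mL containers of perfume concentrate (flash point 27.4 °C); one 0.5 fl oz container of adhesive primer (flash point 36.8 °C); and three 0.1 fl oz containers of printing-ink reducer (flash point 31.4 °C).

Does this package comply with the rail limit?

Flash point 27.4 °C meets the Class 3 criterion (Flammable Liquid), so the perfume concentrate is Class 3.
Adhesive primer: flash point 36.8 °C ≤ 45 °C → Class 3 (Flammable Liquid).
The printing-ink reducer has flash point 31.4 °C, which is ≤ 45 °C, so it is Class 3 (Flammable Liquid).
Class 3 net quantity: (three 4 mL containers = 12 mL) + (one 0.5 fl oz container = 14.8 mL) + (three 0.1 fl oz containers = 8.88 mL) = 35.68 mL.
That is within the Class 3 rail limit of 50 mL.

Yes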